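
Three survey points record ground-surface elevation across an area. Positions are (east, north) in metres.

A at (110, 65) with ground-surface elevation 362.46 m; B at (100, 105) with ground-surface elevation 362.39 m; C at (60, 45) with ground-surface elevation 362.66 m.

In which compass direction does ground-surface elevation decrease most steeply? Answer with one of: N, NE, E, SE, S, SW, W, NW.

NE

With z = a·x + b·y + c and A as origin, the differences give:
  (-10)·a + 40·b = -0.07
  (-50)·a + (-20)·b = +0.20
Eliminate b (×(-20) and ×40, subtract): 2200·a = -6.600 → a = ∂z/∂x = -0.003000
Back-substitute: b = ∂z/∂y = -0.002500.
Steepest decrease is along −∇f = (+0.003000 E, +0.002500 N) → northeast.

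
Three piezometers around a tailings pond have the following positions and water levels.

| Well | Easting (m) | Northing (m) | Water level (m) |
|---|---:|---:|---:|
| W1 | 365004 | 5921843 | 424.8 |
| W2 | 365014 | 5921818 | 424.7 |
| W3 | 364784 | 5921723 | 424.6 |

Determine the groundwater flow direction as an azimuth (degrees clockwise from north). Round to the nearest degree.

Three-point gradient (reference W1): Δ to W2 = (10, -25, -0.1), Δ to W3 = (-220, -120, -0.2).
∂h/∂x = -0.001045, ∂h/∂y = +0.003582 (det = -6700).
Flow direction (−∇h) has components (+0.001045 E, -0.003582 N).
Azimuth = atan2(E, N) = atan2(+0.001045, -0.003582) = 163.7° ≈ 164°.

164°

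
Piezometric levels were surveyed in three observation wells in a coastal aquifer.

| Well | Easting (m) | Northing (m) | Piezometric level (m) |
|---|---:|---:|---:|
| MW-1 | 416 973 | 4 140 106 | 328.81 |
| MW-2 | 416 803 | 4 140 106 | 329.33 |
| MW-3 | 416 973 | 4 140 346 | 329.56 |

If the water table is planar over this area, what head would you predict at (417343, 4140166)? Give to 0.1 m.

∂h/∂x = (329.33 − 328.81) / (416803 − 416973) = -0.003059
∂h/∂y = (329.56 − 328.81) / (4140346 − 4140106) = +0.003125
h(417343, 4140166) = 328.81 + (-0.003059)·(370) + (+0.003125)·(60) = 328.81 -1.132 +0.188 = 327.866 m.

327.9 m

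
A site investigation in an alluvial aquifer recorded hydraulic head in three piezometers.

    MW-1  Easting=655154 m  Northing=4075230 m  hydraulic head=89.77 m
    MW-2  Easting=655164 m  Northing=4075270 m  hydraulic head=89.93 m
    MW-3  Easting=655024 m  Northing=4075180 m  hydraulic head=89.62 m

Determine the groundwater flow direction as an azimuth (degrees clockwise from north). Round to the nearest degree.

Differences from MW-1: to MW-2 (Δx, Δy, Δh) = (10, 40, +0.16); to MW-3 = (-130, -50, -0.15).
Solve a·Δx + b·Δy = Δh: det = 10·(-50) − (-130)·40 = 4700.
∂h/∂x = [(+0.16)·(-50) − (-0.15)·40] / 4700 = -0.0004255
∂h/∂y = [10·(-0.15) − (-130)·(+0.16)] / 4700 = +0.004106
Flow direction (−∇h) has components (+0.0004255 E, -0.004106 N).
Azimuth = atan2(E, N) = atan2(+0.0004255, -0.004106) = 174.1° ≈ 174°.

174°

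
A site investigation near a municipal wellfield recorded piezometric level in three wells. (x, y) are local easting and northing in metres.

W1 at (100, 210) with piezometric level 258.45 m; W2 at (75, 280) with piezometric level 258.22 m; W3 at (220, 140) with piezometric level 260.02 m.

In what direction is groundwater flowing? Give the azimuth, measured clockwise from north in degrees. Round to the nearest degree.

With h = a·x + b·y + c and W1 as origin, the differences give:
  (-25)·a + 70·b = -0.23
  120·a + (-70)·b = +1.57
Eliminate b (×(-70) and ×70, subtract): -6650·a = -93.800 → a = ∂h/∂x = +0.01411
Back-substitute: b = ∂h/∂y = +0.001752.
Flow direction (−∇h) has components (-0.01411 E, -0.001752 N).
Azimuth = atan2(E, N) = atan2(-0.01411, -0.001752) = 262.9° ≈ 263°.

263°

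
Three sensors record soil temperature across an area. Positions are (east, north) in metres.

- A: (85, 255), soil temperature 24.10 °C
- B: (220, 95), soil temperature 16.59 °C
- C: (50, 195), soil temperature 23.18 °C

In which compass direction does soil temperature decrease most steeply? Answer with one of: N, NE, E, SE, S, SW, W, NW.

SE

Three-point gradient (reference A): Δ to B = (135, -160, -7.51), Δ to C = (-35, -60, -0.92).
∂T/∂x = -0.02215, ∂T/∂y = +0.02825 (det = -13700).
Steepest decrease is along −∇f = (+0.02215 E, -0.02825 N) → southeast.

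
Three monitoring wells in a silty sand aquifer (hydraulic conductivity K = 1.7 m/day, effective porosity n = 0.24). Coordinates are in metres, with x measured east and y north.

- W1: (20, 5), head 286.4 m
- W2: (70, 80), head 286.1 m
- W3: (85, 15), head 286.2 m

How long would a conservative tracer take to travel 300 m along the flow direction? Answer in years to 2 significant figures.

With h = a·x + b·y + c and W1 as origin, the differences give:
  50·a + 75·b = -0.3
  65·a + 10·b = -0.2
Eliminate b (×10 and ×75, subtract): -4375·a = 12.00 → a = ∂h/∂x = -0.002743
Back-substitute: b = ∂h/∂y = -0.002171.
|∇h| = √(-0.002743² + -0.002171²) = 0.003498
Seepage velocity v = K·i/n = 1.7 × 0.003498 / 0.24 = 0.02478 m/day.
t = 300 / 0.02478 = 1.211e+04 days = 33.2 years.

33 years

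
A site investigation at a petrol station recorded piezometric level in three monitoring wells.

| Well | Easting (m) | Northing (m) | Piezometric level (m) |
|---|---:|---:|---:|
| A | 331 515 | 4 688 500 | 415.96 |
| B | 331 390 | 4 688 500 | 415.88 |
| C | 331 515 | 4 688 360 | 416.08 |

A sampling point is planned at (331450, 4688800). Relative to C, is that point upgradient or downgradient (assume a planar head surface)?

∂h/∂x = (415.88 − 415.96) / (331390 − 331515) = +0.0006400
∂h/∂y = (416.08 − 415.96) / (4688360 − 4688500) = -0.0008571
Head at (331450, 4688800) = 415.96 + (+0.0006400)·(-65) + (-0.0008571)·(300) = 415.66 m.
That is lower than the 416.08 m at C, so the point is downgradient.

downgradient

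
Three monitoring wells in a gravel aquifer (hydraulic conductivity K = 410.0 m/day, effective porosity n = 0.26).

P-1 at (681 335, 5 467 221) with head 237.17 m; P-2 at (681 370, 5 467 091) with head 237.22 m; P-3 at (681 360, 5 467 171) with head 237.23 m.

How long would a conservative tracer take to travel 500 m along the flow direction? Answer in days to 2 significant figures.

Taking P-1 as reference: P-2−P-1 = (35, -130, +0.05); P-3−P-1 = (25, -50, +0.06).
Solve a·Δx + b·Δy = Δh: det = 35·(-50) − 25·(-130) = 1500.
∂h/∂x = [(+0.05)·(-50) − (+0.06)·(-130)] / 1500 = +0.003533
∂h/∂y = [35·(+0.06) − 25·(+0.05)] / 1500 = +0.0005667
|∇h| = √(0.003533² + 0.0005667²) = 0.003578
Seepage velocity v = K·i/n = 410.0 × 0.003578 / 0.26 = 5.642 m/day.
t = 500 / 5.642 = 88.62 days.

89 days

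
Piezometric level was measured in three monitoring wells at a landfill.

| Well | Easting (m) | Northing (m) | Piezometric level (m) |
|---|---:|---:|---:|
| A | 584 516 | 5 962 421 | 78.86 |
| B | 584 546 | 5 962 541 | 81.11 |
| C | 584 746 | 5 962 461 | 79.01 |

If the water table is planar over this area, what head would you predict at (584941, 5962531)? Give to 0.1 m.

Differences from A: to B (Δx, Δy, Δh) = (30, 120, +2.25); to C = (230, 40, +0.15).
Determinant of the coordinate differences = 30·40 − 230·120 = -26400.
∂h/∂x = [(+2.25)·40 − (+0.15)·120] / -26400 = -0.002727
∂h/∂y = [30·(+0.15) − 230·(+2.25)] / -26400 = +0.01943
h(584941, 5962531) = 78.86 + (-0.002727)·(425) + (+0.01943)·(110) = 78.86 -1.159 +2.137 = 79.838 m.

79.8 m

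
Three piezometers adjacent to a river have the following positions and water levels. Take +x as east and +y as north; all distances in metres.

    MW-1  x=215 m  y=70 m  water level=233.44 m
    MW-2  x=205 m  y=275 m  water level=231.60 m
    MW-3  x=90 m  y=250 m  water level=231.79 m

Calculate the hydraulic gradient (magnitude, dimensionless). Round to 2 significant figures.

0.0090

Three-point gradient (reference MW-1): Δ to MW-2 = (-10, 205, -1.84), Δ to MW-3 = (-125, 180, -1.65).
∂h/∂x = +0.0002959, ∂h/∂y = -0.008961 (det = 23825).
|∇h| = √(0.0002959² + -0.008961²) = 0.008966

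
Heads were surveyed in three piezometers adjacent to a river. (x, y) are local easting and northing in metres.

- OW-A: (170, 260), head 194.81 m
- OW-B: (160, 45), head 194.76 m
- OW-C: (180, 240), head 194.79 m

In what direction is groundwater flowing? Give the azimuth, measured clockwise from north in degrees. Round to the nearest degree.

With h = a·x + b·y + c and OW-A as origin, the differences give:
  (-10)·a + (-215)·b = -0.05
  10·a + (-20)·b = -0.02
Eliminate b (×(-20) and ×(-215), subtract): 2350·a = -3.300 → a = ∂h/∂x = -0.001404
Back-substitute: b = ∂h/∂y = +0.0002979.
Flow direction (−∇h) has components (+0.001404 E, -0.0002979 N).
Azimuth = atan2(E, N) = atan2(+0.001404, -0.0002979) = 102.0° ≈ 102°.

102°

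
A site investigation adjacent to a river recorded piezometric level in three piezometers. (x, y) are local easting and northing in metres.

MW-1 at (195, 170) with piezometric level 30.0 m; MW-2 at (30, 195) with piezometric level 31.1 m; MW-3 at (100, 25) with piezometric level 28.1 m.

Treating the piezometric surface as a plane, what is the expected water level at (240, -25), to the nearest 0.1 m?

26.7 m

Differences from MW-1: to MW-2 (Δx, Δy, Δh) = (-165, 25, +1.1); to MW-3 = (-95, -145, -1.9).
Solve a·Δx + b·Δy = Δh: det = (-165)·(-145) − (-95)·25 = 26300.
∂h/∂x = [(+1.1)·(-145) − (-1.9)·25] / 26300 = -0.004259
∂h/∂y = [(-165)·(-1.9) − (-95)·(+1.1)] / 26300 = +0.01589
h(240, -25) = 30.0 + (-0.004259)·(45) + (+0.01589)·(-195) = 30.0 -0.192 -3.099 = 26.709 m.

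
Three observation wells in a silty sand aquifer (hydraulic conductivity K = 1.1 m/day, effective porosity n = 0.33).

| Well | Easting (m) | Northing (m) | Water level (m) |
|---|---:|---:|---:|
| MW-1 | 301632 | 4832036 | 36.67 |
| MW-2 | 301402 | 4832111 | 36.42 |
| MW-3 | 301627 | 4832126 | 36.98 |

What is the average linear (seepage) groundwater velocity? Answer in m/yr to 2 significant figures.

With h = a·x + b·y + c and MW-1 as origin, the differences give:
  (-230)·a + 75·b = -0.25
  (-5)·a + 90·b = +0.31
Eliminate b (×90 and ×75, subtract): -20325·a = -45.750 → a = ∂h/∂x = +0.002251
Back-substitute: b = ∂h/∂y = +0.003569.
|∇h| = √(0.002251² + 0.003569²) = 0.00422
Seepage velocity v = K·i/n = 1.1 × 0.00422 / 0.33 = 0.01407 m/day = 5.139 m/yr.

5.1 m/yr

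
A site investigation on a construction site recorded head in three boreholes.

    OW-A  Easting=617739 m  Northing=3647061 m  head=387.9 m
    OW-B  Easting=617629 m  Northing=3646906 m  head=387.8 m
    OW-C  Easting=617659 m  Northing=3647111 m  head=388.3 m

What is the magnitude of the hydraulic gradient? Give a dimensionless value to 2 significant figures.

0.0043

With h = a·x + b·y + c and OW-A as origin, the differences give:
  (-110)·a + (-155)·b = -0.1
  (-80)·a + 50·b = +0.4
Eliminate b (×50 and ×(-155), subtract): -17900·a = 57.00 → a = ∂h/∂x = -0.003184
Back-substitute: b = ∂h/∂y = +0.002905.
|∇h| = √(-0.003184² + 0.002905²) = 0.00431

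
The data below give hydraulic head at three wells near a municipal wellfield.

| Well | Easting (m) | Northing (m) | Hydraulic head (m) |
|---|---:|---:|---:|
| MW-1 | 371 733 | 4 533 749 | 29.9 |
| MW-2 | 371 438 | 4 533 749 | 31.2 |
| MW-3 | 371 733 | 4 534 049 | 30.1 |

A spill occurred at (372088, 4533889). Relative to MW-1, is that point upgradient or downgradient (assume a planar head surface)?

∂h/∂x = (31.2 − 29.9) / (371438 − 371733) = -0.004407
∂h/∂y = (30.1 − 29.9) / (4534049 − 4533749) = +0.0006667
Head at (372088, 4533889) = 29.9 + (-0.004407)·(355) + (+0.0006667)·(140) = 28.43 m.
That is lower than the 29.9 m at MW-1, so the point is downgradient.

downgradient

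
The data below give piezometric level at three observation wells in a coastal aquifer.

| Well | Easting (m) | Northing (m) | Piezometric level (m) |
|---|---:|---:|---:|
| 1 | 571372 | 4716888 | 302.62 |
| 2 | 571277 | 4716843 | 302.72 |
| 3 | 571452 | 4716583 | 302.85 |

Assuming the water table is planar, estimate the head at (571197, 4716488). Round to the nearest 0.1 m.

With h = a·x + b·y + c and 1 as origin, the differences give:
  (-95)·a + (-45)·b = +0.10
  80·a + (-305)·b = +0.23
Eliminate b (×(-305) and ×(-45), subtract): 32575·a = -20.150 → a = ∂h/∂x = -0.0006186
Back-substitute: b = ∂h/∂y = -0.0009163.
h(571197, 4716488) = 302.62 + (-0.0006186)·(-175) + (-0.0009163)·(-400) = 302.62 +0.108 +0.367 = 303.095 m.

303.1 m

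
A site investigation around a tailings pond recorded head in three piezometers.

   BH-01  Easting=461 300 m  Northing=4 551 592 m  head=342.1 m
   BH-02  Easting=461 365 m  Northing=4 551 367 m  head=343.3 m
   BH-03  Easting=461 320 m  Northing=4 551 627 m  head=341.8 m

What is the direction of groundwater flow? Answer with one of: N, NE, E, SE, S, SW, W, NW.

NE

Differences from BH-01: to BH-02 (Δx, Δy, Δh) = (65, -225, +1.2); to BH-03 = (20, 35, -0.3).
Determinant of the coordinate differences = 65·35 − 20·(-225) = 6775.
∂h/∂x = [(+1.2)·35 − (-0.3)·(-225)] / 6775 = -0.003764
∂h/∂y = [65·(-0.3) − 20·(+1.2)] / 6775 = -0.006421
Flow = −∇h = (+0.003764 east, +0.006421 north), which points northeast.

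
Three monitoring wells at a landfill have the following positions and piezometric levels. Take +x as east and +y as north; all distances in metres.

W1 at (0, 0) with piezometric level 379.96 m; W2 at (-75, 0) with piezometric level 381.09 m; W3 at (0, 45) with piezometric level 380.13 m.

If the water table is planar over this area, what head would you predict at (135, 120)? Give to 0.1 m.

∂h/∂x = (381.09 − 379.96) / (-75 − 0) = -0.01507
∂h/∂y = (380.13 − 379.96) / (45 − 0) = +0.003778
h(135, 120) = 379.96 + (-0.01507)·(135) + (+0.003778)·(120) = 379.96 -2.034 +0.453 = 378.379 m.

378.4 m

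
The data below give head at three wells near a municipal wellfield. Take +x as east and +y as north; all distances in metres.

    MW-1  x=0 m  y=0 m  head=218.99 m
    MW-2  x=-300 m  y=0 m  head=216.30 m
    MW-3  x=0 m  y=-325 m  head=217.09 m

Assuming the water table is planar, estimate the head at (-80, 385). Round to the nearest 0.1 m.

∂h/∂x = (216.30 − 218.99) / (-300 − 0) = +0.008967
∂h/∂y = (217.09 − 218.99) / (-325 − 0) = +0.005846
h(-80, 385) = 218.99 + (+0.008967)·(-80) + (+0.005846)·(385) = 218.99 -0.717 +2.251 = 220.523 m.

220.5 m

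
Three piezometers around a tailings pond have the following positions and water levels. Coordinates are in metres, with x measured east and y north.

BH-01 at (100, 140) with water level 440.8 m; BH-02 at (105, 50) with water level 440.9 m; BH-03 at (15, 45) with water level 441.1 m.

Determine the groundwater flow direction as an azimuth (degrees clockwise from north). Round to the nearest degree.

Taking BH-01 as reference: BH-02−BH-01 = (5, -90, +0.1); BH-03−BH-01 = (-85, -95, +0.3).
Solve a·Δx + b·Δy = Δh: det = 5·(-95) − (-85)·(-90) = -8125.
∂h/∂x = [(+0.1)·(-95) − (+0.3)·(-90)] / -8125 = -0.002154
∂h/∂y = [5·(+0.3) − (-85)·(+0.1)] / -8125 = -0.001231
Flow direction (−∇h) has components (+0.002154 E, +0.001231 N).
Azimuth = atan2(E, N) = atan2(+0.002154, +0.001231) = 60.3° ≈ 060°.

060°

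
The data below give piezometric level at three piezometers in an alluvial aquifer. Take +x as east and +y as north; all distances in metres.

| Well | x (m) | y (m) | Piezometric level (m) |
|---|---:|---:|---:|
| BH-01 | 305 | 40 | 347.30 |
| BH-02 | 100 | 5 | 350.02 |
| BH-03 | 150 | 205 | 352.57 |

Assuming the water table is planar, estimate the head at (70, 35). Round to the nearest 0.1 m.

351.0 m

Differences from BH-01: to BH-02 (Δx, Δy, Δh) = (-205, -35, +2.72); to BH-03 = (-155, 165, +5.27).
Solve a·Δx + b·Δy = Δh: det = (-205)·165 − (-155)·(-35) = -39250.
∂h/∂x = [(+2.72)·165 − (+5.27)·(-35)] / -39250 = -0.01613
∂h/∂y = [(-205)·(+5.27) − (-155)·(+2.72)] / -39250 = +0.01678
h(70, 35) = 347.30 + (-0.01613)·(-235) + (+0.01678)·(-5) = 347.30 +3.791 -0.084 = 351.008 m.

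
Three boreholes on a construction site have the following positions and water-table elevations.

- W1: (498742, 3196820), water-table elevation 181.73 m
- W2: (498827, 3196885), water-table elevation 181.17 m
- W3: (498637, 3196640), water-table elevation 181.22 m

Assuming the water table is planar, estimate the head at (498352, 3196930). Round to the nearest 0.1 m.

189.2 m

With h = a·x + b·y + c and W1 as origin, the differences give:
  85·a + 65·b = -0.56
  (-105)·a + (-180)·b = -0.51
Eliminate b (×(-180) and ×65, subtract): -8475·a = 133.950 → a = ∂h/∂x = -0.01581
Back-substitute: b = ∂h/∂y = +0.01205.
h(498352, 3196930) = 181.73 + (-0.01581)·(-390) + (+0.01205)·(110) = 181.73 +6.164 +1.326 = 189.220 m.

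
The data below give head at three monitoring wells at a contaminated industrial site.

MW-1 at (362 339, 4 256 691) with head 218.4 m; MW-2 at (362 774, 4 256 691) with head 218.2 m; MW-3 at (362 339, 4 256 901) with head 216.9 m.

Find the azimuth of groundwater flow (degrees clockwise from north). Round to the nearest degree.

∂h/∂x = (218.2 − 218.4) / (362774 − 362339) = -0.0004598
∂h/∂y = (216.9 − 218.4) / (4256901 − 4256691) = -0.007143
Flow direction (−∇h) has components (+0.0004598 E, +0.007143 N).
Azimuth = atan2(E, N) = atan2(+0.0004598, +0.007143) = 3.7° ≈ 004°.

004°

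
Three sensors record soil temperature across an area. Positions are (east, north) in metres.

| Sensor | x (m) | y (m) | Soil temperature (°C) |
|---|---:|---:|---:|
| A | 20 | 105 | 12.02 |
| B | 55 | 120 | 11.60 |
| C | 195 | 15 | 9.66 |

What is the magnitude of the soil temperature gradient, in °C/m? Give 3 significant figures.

0.0128 °C/m

Taking A as reference: B−A = (35, 15, -0.42); C−A = (175, -90, -2.36).
Determinant of the coordinate differences = 35·(-90) − 175·15 = -5775.
∂T/∂x = [(-0.42)·(-90) − (-2.36)·15] / -5775 = -0.01268
∂T/∂y = [35·(-2.36) − 175·(-0.42)] / -5775 = +0.001576
|∇f| = √(-0.01268² + 0.001576²) = 0.01278 °C/m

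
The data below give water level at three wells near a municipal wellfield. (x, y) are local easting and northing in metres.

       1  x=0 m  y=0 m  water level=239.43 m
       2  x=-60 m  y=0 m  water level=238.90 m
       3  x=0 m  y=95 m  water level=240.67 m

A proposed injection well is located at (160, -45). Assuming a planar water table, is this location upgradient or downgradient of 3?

downgradient

∂h/∂x = (238.90 − 239.43) / (-60 − 0) = +0.008833
∂h/∂y = (240.67 − 239.43) / (95 − 0) = +0.01305
Head at (160, -45) = 239.43 + (+0.008833)·(160) + (+0.01305)·(-45) = 240.26 m.
That is lower than the 240.67 m at 3, so the point is downgradient.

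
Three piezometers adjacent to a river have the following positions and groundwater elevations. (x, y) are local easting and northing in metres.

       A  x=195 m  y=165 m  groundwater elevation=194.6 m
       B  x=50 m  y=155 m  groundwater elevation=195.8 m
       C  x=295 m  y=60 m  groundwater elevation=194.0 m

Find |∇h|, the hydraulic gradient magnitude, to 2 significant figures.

0.0084

Taking A as reference: B−A = (-145, -10, +1.2); C−A = (100, -105, -0.6).
Solve a·Δx + b·Δy = Δh: det = (-145)·(-105) − 100·(-10) = 16225.
∂h/∂x = [(+1.2)·(-105) − (-0.6)·(-10)] / 16225 = -0.008136
∂h/∂y = [(-145)·(-0.6) − 100·(+1.2)] / 16225 = -0.002034
|∇h| = √(-0.008136² + -0.002034²) = 0.008386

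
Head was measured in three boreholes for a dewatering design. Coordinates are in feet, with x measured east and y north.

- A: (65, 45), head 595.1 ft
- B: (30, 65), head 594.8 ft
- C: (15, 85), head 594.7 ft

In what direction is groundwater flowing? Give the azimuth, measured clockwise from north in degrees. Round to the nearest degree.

Three-point gradient (reference A): Δ to B = (-35, 20, -0.3), Δ to C = (-50, 40, -0.4).
∂h/∂x = +0.01000, ∂h/∂y = +0.002500 (det = -400).
Flow direction (−∇h) has components (-0.01000 E, -0.002500 N).
Azimuth = atan2(E, N) = atan2(-0.01000, -0.002500) = 256.0° ≈ 256°.

256°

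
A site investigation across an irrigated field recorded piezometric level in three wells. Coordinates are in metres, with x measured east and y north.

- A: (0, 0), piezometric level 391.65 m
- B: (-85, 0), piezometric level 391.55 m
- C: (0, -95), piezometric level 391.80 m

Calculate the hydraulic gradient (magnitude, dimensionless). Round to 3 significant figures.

∂h/∂x = (391.55 − 391.65) / (-85 − 0) = +0.001176
∂h/∂y = (391.80 − 391.65) / (-95 − 0) = -0.001579
|∇h| = √(0.001176² + -0.001579²) = 0.001969

0.00197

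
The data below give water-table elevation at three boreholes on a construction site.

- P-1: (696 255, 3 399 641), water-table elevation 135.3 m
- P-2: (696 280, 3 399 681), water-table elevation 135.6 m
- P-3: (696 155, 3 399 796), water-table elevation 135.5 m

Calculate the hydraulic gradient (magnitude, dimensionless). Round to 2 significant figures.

With h = a·x + b·y + c and P-1 as origin, the differences give:
  25·a + 40·b = +0.3
  (-100)·a + 155·b = +0.2
Eliminate b (×155 and ×40, subtract): 7875·a = 38.50 → a = ∂h/∂x = +0.004889
Back-substitute: b = ∂h/∂y = +0.004444.
|∇h| = √(0.004889² + 0.004444²) = 0.006607

0.0066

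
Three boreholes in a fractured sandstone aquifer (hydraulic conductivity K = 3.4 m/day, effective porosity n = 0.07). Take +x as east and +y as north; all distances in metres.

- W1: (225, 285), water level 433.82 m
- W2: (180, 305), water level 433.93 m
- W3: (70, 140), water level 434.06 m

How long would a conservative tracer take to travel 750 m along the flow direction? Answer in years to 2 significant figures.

Taking W1 as reference: W2−W1 = (-45, 20, +0.11); W3−W1 = (-155, -145, +0.24).
Solve a·Δx + b·Δy = Δh: det = (-45)·(-145) − (-155)·20 = 9625.
∂h/∂x = [(+0.11)·(-145) − (+0.24)·20] / 9625 = -0.002156
∂h/∂y = [(-45)·(+0.24) − (-155)·(+0.11)] / 9625 = +0.0006494
|∇h| = √(-0.002156² + 0.0006494²) = 0.002252
Seepage velocity v = K·i/n = 3.4 × 0.002252 / 0.07 = 0.1094 m/day.
t = 750 / 0.1094 = 6856 days = 18.8 years.

19 years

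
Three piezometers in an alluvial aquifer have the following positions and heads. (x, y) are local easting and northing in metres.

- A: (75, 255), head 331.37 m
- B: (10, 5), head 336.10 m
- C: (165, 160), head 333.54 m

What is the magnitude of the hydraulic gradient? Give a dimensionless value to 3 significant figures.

With h = a·x + b·y + c and A as origin, the differences give:
  (-65)·a + (-250)·b = +4.73
  90·a + (-95)·b = +2.17
Eliminate b (×(-95) and ×(-250), subtract): 28675·a = 93.150 → a = ∂h/∂x = +0.003248
Back-substitute: b = ∂h/∂y = -0.01976.
|∇h| = √(0.003248² + -0.01976²) = 0.02003

0.0200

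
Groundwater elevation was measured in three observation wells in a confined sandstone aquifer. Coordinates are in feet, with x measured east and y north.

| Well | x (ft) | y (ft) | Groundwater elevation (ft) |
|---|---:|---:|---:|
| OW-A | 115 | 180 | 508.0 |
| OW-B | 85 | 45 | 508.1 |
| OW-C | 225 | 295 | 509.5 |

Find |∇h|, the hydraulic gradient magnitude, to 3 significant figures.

0.0194

Three-point gradient (reference OW-A): Δ to OW-B = (-30, -135, +0.1), Δ to OW-C = (110, 115, +1.5).
∂h/∂x = +0.01877, ∂h/∂y = -0.004912 (det = 11400).
|∇h| = √(0.01877² + -0.004912²) = 0.0194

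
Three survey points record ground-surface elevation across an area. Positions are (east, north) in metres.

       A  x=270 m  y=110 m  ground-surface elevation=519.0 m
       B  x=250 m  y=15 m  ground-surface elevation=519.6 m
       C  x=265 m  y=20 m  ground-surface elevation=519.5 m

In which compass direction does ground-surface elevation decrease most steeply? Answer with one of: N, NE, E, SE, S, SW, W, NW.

NE

Taking A as reference: B−A = (-20, -95, +0.6); C−A = (-5, -90, +0.5).
Solve a·Δx + b·Δy = Δz: det = (-20)·(-90) − (-5)·(-95) = 1325.
∂z/∂x = [(+0.6)·(-90) − (+0.5)·(-95)] / 1325 = -0.004906
∂z/∂y = [(-20)·(+0.5) − (-5)·(+0.6)] / 1325 = -0.005283
Steepest decrease is along −∇f = (+0.004906 E, +0.005283 N) → northeast.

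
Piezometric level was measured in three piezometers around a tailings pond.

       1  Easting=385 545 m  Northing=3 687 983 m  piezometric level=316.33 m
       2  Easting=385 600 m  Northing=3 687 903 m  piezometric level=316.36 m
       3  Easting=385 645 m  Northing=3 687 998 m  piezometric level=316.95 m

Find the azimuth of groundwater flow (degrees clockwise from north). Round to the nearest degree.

238°

With h = a·x + b·y + c and 1 as origin, the differences give:
  55·a + (-80)·b = +0.03
  100·a + 15·b = +0.62
Eliminate b (×15 and ×(-80), subtract): 8825·a = 50.050 → a = ∂h/∂x = +0.005671
Back-substitute: b = ∂h/∂y = +0.003524.
Flow direction (−∇h) has components (-0.005671 E, -0.003524 N).
Azimuth = atan2(E, N) = atan2(-0.005671, -0.003524) = 238.1° ≈ 238°.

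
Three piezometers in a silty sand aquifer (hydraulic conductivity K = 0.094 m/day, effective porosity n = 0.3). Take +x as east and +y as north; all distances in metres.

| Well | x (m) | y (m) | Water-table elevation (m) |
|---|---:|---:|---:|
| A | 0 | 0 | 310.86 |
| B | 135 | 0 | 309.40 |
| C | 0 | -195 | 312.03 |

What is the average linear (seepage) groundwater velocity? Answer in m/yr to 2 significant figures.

∂h/∂x = (309.40 − 310.86) / (135 − 0) = -0.01081
∂h/∂y = (312.03 − 310.86) / (-195 − 0) = -0.006000
|∇h| = √(-0.01081² + -0.006000²) = 0.01236
Seepage velocity v = K·i/n = 0.094 × 0.01236 / 0.3 = 0.003873 m/day = 1.415 m/yr.

1.4 m/yr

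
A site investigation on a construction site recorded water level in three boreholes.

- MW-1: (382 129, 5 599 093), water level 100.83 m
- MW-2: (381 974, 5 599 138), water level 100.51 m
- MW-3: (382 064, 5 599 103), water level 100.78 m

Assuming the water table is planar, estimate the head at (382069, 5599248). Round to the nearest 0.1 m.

99.4 m

Taking MW-1 as reference: MW-2−MW-1 = (-155, 45, -0.32); MW-3−MW-1 = (-65, 10, -0.05).
Solve a·Δx + b·Δy = Δh: det = (-155)·10 − (-65)·45 = 1375.
∂h/∂x = [(-0.32)·10 − (-0.05)·45] / 1375 = -0.0006909
∂h/∂y = [(-155)·(-0.05) − (-65)·(-0.32)] / 1375 = -0.009491
h(382069, 5599248) = 100.83 + (-0.0006909)·(-60) + (-0.009491)·(155) = 100.83 +0.041 -1.471 = 99.400 m.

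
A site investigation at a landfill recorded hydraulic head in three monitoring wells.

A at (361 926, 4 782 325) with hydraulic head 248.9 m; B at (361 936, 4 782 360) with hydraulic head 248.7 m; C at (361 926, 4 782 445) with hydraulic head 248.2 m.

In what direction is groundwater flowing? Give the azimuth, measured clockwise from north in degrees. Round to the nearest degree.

356°

Differences from A: to B (Δx, Δy, Δh) = (10, 35, -0.2); to C = (0, 120, -0.7).
Solve a·Δx + b·Δy = Δh: det = 10·120 − 0·35 = 1200.
∂h/∂x = [(-0.2)·120 − (-0.7)·35] / 1200 = +0.0004167
∂h/∂y = [10·(-0.7) − 0·(-0.2)] / 1200 = -0.005833
Flow direction (−∇h) has components (-0.0004167 E, +0.005833 N).
Azimuth = atan2(E, N) = atan2(-0.0004167, +0.005833) = 355.9° ≈ 356°.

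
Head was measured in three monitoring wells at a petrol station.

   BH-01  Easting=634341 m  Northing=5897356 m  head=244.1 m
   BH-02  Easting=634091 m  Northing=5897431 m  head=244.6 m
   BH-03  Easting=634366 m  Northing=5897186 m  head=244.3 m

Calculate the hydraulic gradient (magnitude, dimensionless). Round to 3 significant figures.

With h = a·x + b·y + c and BH-01 as origin, the differences give:
  (-250)·a + 75·b = +0.5
  25·a + (-170)·b = +0.2
Eliminate b (×(-170) and ×75, subtract): 40625·a = -100.00 → a = ∂h/∂x = -0.002462
Back-substitute: b = ∂h/∂y = -0.001538.
|∇h| = √(-0.002462² + -0.001538²) = 0.002903

0.00290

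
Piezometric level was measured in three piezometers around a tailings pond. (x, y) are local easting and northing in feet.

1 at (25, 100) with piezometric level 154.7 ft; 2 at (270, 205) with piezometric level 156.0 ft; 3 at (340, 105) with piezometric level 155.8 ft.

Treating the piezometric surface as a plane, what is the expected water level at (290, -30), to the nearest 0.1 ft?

155.0 ft

Differences from 1: to 2 (Δx, Δy, Δh) = (245, 105, +1.3); to 3 = (315, 5, +1.1).
Solve a·Δx + b·Δy = Δh: det = 245·5 − 315·105 = -31850.
∂h/∂x = [(+1.3)·5 − (+1.1)·105] / -31850 = +0.003422
∂h/∂y = [245·(+1.1) − 315·(+1.3)] / -31850 = +0.004396
h(290, -30) = 154.7 + (+0.003422)·(265) + (+0.004396)·(-130) = 154.7 +0.907 -0.571 = 155.035 ft.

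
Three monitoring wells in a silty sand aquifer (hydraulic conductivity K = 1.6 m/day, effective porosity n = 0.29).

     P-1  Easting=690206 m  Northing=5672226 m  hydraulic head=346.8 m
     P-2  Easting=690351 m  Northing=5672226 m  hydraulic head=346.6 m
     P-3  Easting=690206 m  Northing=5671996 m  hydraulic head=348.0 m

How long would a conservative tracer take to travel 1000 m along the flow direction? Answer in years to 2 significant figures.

∂h/∂x = (346.6 − 346.8) / (690351 − 690206) = -0.001379
∂h/∂y = (348.0 − 346.8) / (5671996 − 5672226) = -0.005217
|∇h| = √(-0.001379² + -0.005217²) = 0.005396
Seepage velocity v = K·i/n = 1.6 × 0.005396 / 0.29 = 0.02977 m/day.
t = 1000 / 0.02977 = 3.359e+04 days = 92 years.

92 years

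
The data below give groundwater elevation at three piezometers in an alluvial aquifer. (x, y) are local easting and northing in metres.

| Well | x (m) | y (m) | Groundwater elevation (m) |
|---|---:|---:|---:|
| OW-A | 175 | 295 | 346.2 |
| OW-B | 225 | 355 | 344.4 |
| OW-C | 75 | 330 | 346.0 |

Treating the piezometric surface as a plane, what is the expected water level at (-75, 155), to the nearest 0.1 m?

Differences from OW-A: to OW-B (Δx, Δy, Δh) = (50, 60, -1.8); to OW-C = (-100, 35, -0.2).
Solve a·Δx + b·Δy = Δh: det = 50·35 − (-100)·60 = 7750.
∂h/∂x = [(-1.8)·35 − (-0.2)·60] / 7750 = -0.006581
∂h/∂y = [50·(-0.2) − (-100)·(-1.8)] / 7750 = -0.02452
h(-75, 155) = 346.2 + (-0.006581)·(-250) + (-0.02452)·(-140) = 346.2 +1.645 +3.432 = 351.277 m.

351.3 m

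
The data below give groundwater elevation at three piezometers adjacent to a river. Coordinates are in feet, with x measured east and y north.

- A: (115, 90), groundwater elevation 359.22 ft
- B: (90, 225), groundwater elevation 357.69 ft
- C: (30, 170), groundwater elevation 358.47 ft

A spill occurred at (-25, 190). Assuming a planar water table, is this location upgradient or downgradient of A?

downgradient

Three-point gradient (reference A): Δ to B = (-25, 135, -1.53), Δ to C = (-85, 80, -0.75).
∂h/∂x = -0.002232, ∂h/∂y = -0.01175 (det = 9475).
Head at (-25, 190) = 359.22 + (-0.002232)·(-140) + (-0.01175)·(100) = 358.36 ft.
That is lower than the 359.22 ft at A, so the point is downgradient.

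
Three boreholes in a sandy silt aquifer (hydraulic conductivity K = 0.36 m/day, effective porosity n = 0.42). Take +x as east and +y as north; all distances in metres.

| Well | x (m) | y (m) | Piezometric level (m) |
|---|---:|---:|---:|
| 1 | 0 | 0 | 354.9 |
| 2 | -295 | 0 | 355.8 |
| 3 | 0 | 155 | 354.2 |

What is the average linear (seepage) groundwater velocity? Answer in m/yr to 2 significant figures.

∂h/∂x = (355.8 − 354.9) / (-295 − 0) = -0.003051
∂h/∂y = (354.2 − 354.9) / (155 − 0) = -0.004516
|∇h| = √(-0.003051² + -0.004516²) = 0.00545
Seepage velocity v = K·i/n = 0.36 × 0.00545 / 0.42 = 0.004671 m/day = 1.706 m/yr.

1.7 m/yr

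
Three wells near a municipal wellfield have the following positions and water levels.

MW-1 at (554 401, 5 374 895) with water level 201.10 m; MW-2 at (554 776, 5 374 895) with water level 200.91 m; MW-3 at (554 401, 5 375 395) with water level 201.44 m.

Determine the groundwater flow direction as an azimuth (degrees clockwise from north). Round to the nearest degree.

143°

∂h/∂x = (200.91 − 201.10) / (554776 − 554401) = -0.0005067
∂h/∂y = (201.44 − 201.10) / (5375395 − 5374895) = +0.0006800
Flow direction (−∇h) has components (+0.0005067 E, -0.0006800 N).
Azimuth = atan2(E, N) = atan2(+0.0005067, -0.0006800) = 143.3° ≈ 143°.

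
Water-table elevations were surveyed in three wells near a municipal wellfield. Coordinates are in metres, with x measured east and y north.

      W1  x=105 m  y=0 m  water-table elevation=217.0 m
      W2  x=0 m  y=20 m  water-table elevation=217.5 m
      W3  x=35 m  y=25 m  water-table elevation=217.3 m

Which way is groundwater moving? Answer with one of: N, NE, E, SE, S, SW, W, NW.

NE

With h = a·x + b·y + c and W1 as origin, the differences give:
  (-105)·a + 20·b = +0.5
  (-70)·a + 25·b = +0.3
Eliminate b (×25 and ×20, subtract): -1225·a = 6.50 → a = ∂h/∂x = -0.005306
Back-substitute: b = ∂h/∂y = -0.002857.
Flow = −∇h = (+0.005306 east, +0.002857 north), which points northeast.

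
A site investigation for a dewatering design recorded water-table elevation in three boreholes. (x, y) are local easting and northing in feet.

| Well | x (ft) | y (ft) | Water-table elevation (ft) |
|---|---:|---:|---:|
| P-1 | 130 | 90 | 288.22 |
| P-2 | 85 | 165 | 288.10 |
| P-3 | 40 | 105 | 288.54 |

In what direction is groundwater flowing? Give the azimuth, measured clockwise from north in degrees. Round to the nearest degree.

Three-point gradient (reference P-1): Δ to P-2 = (-45, 75, -0.12), Δ to P-3 = (-90, 15, +0.32).
∂h/∂x = -0.004247, ∂h/∂y = -0.004148 (det = 6075).
Flow direction (−∇h) has components (+0.004247 E, +0.004148 N).
Azimuth = atan2(E, N) = atan2(+0.004247, +0.004148) = 45.7° ≈ 046°.

046°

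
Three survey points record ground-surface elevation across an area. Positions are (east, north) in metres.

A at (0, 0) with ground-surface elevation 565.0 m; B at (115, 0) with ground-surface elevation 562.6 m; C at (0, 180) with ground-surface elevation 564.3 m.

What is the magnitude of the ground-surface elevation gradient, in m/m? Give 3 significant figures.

0.0212 m/m

∂z/∂x = (562.6 − 565.0) / (115 − 0) = -0.02087
∂z/∂y = (564.3 − 565.0) / (180 − 0) = -0.003889
|∇f| = √(-0.02087² + -0.003889²) = 0.02123 m/m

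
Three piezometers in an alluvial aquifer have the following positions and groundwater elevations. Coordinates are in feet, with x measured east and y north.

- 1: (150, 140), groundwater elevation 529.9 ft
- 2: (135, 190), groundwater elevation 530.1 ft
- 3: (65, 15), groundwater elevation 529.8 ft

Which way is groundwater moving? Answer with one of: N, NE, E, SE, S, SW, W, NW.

With h = a·x + b·y + c and 1 as origin, the differences give:
  (-15)·a + 50·b = +0.2
  (-85)·a + (-125)·b = -0.1
Eliminate b (×(-125) and ×50, subtract): 6125·a = -20.00 → a = ∂h/∂x = -0.003265
Back-substitute: b = ∂h/∂y = +0.003020.
Flow = −∇h = (+0.003265 east, -0.003020 north), which points southeast.

SE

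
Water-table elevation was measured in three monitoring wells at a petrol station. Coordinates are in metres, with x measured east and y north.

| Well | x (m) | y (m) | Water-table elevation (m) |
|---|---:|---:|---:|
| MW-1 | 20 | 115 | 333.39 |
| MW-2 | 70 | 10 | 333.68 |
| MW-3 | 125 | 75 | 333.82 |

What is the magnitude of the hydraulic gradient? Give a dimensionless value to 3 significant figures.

0.00385

With h = a·x + b·y + c and MW-1 as origin, the differences give:
  50·a + (-105)·b = +0.29
  105·a + (-40)·b = +0.43
Eliminate b (×(-40) and ×(-105), subtract): 9025·a = 33.550 → a = ∂h/∂x = +0.003717
Back-substitute: b = ∂h/∂y = -0.0009917.
|∇h| = √(0.003717² + -0.0009917²) = 0.003847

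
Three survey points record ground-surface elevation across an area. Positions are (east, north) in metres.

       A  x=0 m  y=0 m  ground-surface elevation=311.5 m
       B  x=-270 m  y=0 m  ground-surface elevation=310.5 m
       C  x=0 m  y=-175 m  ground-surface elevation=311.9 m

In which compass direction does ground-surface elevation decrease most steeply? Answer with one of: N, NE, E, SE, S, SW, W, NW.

∂z/∂x = (310.5 − 311.5) / (-270 − 0) = +0.003704
∂z/∂y = (311.9 − 311.5) / (-175 − 0) = -0.002286
Steepest decrease is along −∇f = (-0.003704 E, +0.002286 N) → northwest.

NW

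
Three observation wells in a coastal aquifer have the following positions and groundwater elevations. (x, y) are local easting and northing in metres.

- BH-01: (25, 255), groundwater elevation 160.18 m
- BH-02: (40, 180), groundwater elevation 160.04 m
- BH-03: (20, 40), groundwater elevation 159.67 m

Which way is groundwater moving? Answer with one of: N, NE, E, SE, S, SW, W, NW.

SW

Taking BH-01 as reference: BH-02−BH-01 = (15, -75, -0.14); BH-03−BH-01 = (-5, -215, -0.51).
Solve a·Δx + b·Δy = Δh: det = 15·(-215) − (-5)·(-75) = -3600.
∂h/∂x = [(-0.14)·(-215) − (-0.51)·(-75)] / -3600 = +0.002264
∂h/∂y = [15·(-0.51) − (-5)·(-0.14)] / -3600 = +0.002319
Flow = −∇h = (-0.002264 east, -0.002319 north), which points southwest.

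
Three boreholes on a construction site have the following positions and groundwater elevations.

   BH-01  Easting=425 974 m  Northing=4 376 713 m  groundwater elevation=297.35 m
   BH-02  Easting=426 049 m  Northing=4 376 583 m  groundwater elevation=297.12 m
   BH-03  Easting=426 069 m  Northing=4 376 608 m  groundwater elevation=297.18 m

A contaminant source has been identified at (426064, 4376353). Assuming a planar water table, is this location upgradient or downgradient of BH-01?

downgradient

Differences from BH-01: to BH-02 (Δx, Δy, Δh) = (75, -130, -0.23); to BH-03 = (95, -105, -0.17).
Determinant of the coordinate differences = 75·(-105) − 95·(-130) = 4475.
∂h/∂x = [(-0.23)·(-105) − (-0.17)·(-130)] / 4475 = +0.0004581
∂h/∂y = [75·(-0.17) − 95·(-0.23)] / 4475 = +0.002034
Head at (426064, 4376353) = 297.35 + (+0.0004581)·(90) + (+0.002034)·(-360) = 296.66 m.
That is lower than the 297.35 m at BH-01, so the point is downgradient.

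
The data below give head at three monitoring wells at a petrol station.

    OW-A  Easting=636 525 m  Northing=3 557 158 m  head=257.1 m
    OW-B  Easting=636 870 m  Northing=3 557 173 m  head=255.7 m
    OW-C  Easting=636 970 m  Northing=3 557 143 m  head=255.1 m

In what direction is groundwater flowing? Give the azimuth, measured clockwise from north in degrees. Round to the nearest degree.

With h = a·x + b·y + c and OW-A as origin, the differences give:
  345·a + 15·b = -1.4
  445·a + (-15)·b = -2.0
Eliminate b (×(-15) and ×15, subtract): -11850·a = 51.00 → a = ∂h/∂x = -0.004304
Back-substitute: b = ∂h/∂y = +0.005654.
Flow direction (−∇h) has components (+0.004304 E, -0.005654 N).
Azimuth = atan2(E, N) = atan2(+0.004304, -0.005654) = 142.7° ≈ 143°.

143°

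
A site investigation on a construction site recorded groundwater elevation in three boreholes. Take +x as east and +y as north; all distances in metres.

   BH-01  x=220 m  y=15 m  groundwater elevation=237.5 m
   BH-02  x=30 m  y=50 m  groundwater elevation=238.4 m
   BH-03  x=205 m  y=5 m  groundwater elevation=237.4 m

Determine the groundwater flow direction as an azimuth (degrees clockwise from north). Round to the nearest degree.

170°

Taking BH-01 as reference: BH-02−BH-01 = (-190, 35, +0.9); BH-03−BH-01 = (-15, -10, -0.1).
Solve a·Δx + b·Δy = Δh: det = (-190)·(-10) − (-15)·35 = 2425.
∂h/∂x = [(+0.9)·(-10) − (-0.1)·35] / 2425 = -0.002268
∂h/∂y = [(-190)·(-0.1) − (-15)·(+0.9)] / 2425 = +0.01340
Flow direction (−∇h) has components (+0.002268 E, -0.01340 N).
Azimuth = atan2(E, N) = atan2(+0.002268, -0.01340) = 170.4° ≈ 170°.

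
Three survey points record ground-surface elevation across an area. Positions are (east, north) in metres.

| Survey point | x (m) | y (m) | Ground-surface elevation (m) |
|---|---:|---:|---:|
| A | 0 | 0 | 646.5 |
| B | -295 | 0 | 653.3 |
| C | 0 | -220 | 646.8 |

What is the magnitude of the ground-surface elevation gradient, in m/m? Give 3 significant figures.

0.0231 m/m

∂z/∂x = (653.3 − 646.5) / (-295 − 0) = -0.02305
∂z/∂y = (646.8 − 646.5) / (-220 − 0) = -0.001364
|∇f| = √(-0.02305² + -0.001364²) = 0.02309 m/m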